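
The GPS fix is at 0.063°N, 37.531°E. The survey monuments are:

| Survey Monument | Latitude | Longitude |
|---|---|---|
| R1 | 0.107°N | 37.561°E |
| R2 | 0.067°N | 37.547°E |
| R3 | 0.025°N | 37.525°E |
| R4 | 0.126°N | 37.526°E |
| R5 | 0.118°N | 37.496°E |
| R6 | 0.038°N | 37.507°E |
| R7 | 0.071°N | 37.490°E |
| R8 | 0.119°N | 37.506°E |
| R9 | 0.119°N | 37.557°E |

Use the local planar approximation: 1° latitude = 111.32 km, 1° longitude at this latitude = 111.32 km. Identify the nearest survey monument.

Distances from 0.063°N, 37.531°E:
R1: √((0.044·111.32)² + (0.030·111.32)²) = √(23.99119 + 11.15293) = 5.928 km
R2: √((0.004·111.32)² + (0.016·111.32)²) = √(0.19827 + 3.17239) = 1.836 km
R3: √((-0.038·111.32)² + (-0.006·111.32)²) = √(17.89425 + 0.44612) = 4.283 km
R4: √((0.063·111.32)² + (-0.005·111.32)²) = √(49.18441 + 0.30980) = 7.035 km
R5: √((0.055·111.32)² + (-0.035·111.32)²) = √(37.48623 + 15.18037) = 7.257 km
R6: √((-0.025·111.32)² + (-0.024·111.32)²) = √(7.74509 + 7.13787) = 3.858 km
R7: √((0.008·111.32)² + (-0.041·111.32)²) = √(0.79310 + 20.83119) = 4.650 km
R8: √((0.056·111.32)² + (-0.025·111.32)²) = √(38.86176 + 7.74509) = 6.827 km
R9: √((0.056·111.32)² + (0.026·111.32)²) = √(38.86176 + 8.37709) = 6.873 km
Minimum: R2 at 1.836 km.

R2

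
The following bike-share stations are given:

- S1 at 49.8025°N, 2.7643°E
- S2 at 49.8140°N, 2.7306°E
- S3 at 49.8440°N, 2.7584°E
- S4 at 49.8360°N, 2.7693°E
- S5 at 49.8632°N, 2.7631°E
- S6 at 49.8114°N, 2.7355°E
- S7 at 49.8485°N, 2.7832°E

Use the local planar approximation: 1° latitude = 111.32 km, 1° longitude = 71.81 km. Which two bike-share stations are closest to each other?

Pairwise distances:
S2–S6: 0.4556 km
S3–S4: 1.1856 km
S4–S7: 1.7125 km
S3–S7: 1.8500 km
S3–S5: 2.1638 km
S5–S7: 2.1820 km
S1–S6: 2.2932 km
S1–S2: 2.7377 km
S4–S5: 3.0605 km
S4–S6: 3.6593 km
S2–S4: 3.7042 km
S1–S4: 3.7465 km
S2–S3: 3.8908 km
S3–S6: 3.9842 km
S1–S3: 4.6392 km
S1–S7: 5.2975 km
S6–S7: 5.3656 km
S2–S7: 5.3867 km
S2–S5: 5.9535 km
S5–S6: 6.0975 km
S1–S5: 6.7577 km
Closest pair: S2–S6 at 0.4556 km.

S2 and S6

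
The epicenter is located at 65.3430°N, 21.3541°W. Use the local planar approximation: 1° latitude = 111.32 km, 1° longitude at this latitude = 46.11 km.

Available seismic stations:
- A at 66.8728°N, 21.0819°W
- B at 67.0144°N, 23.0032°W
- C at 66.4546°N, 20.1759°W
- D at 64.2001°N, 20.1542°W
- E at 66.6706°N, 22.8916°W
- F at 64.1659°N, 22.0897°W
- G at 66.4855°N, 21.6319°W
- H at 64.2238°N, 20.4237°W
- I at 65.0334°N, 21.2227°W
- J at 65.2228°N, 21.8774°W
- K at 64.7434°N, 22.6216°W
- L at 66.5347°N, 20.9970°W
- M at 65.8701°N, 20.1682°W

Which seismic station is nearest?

J

Distances from 65.3430°N, 21.3541°W:
A: √((1.5298·111.32)² + (0.2722·46.11)²) = √(29001.182649 + 157.531166) = 170.7592 km
B: √((1.6714·111.32)² + (-1.6491·46.11)²) = √(34618.415886 + 5782.081752) = 200.9988 km
C: √((1.1116·111.32)² + (1.1782·46.11)²) = √(15312.407265 + 2951.401416) = 135.1437 km
D: √((-1.1429·111.32)² + (1.1999·46.11)²) = √(16186.869327 + 3061.119974) = 138.7371 km
E: √((1.3276·111.32)² + (-1.5375·46.11)²) = √(21841.420633 + 5025.976960) = 163.9128 km
F: √((-1.1771·111.32)² + (-0.7356·46.11)²) = √(17170.111473 + 1150.465728) = 135.3535 km
G: √((1.1425·111.32)² + (-0.2778·46.11)²) = √(16175.540926 + 164.079652) = 127.8265 km
H: √((-1.1192·111.32)² + (0.9304·46.11)²) = √(15522.504638 + 1840.473836) = 131.7687 km
I: √((-0.3096·111.32)² + (0.1314·46.11)²) = √(1187.813616 + 36.709712) = 34.9932 km
J: √((-0.1202·111.32)² + (-0.5233·46.11)²) = √(179.042169 + 582.226159) = 27.5911 km
K: √((-0.5996·111.32)² + (-1.2675·46.11)²) = √(4455.225018 + 3415.750814) = 88.7185 km
L: √((1.1917·111.32)² + (0.3571·46.11)²) = √(17598.687274 + 271.125237) = 133.6780 km
M: √((0.5271·111.32)² + (1.1859·46.11)²) = √(3442.963572 + 2990.104610) = 80.2064 km
Minimum: J at 27.5911 km.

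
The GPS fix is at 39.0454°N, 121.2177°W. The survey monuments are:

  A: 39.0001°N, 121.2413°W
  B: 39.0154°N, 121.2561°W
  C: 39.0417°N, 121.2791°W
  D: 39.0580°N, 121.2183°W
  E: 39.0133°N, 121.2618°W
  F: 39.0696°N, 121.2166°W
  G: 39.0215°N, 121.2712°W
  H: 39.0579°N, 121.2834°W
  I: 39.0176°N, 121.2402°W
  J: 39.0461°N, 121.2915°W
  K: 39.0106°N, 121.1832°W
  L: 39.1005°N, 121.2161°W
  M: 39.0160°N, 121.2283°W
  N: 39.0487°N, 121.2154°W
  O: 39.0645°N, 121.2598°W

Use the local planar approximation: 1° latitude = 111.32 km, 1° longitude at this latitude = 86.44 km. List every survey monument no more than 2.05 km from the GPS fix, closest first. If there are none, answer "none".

Distances from 39.0454°N, 121.2177°W:
A: √((-0.0453·111.32)² + (-0.0236·86.44)²) = √(25.429791 + 4.161535) = 5.4398 km
B: √((-0.0300·111.32)² + (-0.0384·86.44)²) = √(11.152928 + 11.017726) = 4.7086 km
C: √((-0.0037·111.32)² + (-0.0614·86.44)²) = √(0.169648 + 28.168665) = 5.3234 km
D: √((0.0126·111.32)² + (-0.0006·86.44)²) = √(1.967377 + 0.002690) = 1.4036 km
E: √((-0.0321·111.32)² + (-0.0441·86.44)²) = √(12.768987 + 14.531374) = 5.2250 km
F: √((0.0242·111.32)² + (0.0011·86.44)²) = √(7.257334 + 0.009041) = 2.6956 km
G: √((-0.0239·111.32)² + (-0.0535·86.44)²) = √(7.078516 + 21.386370) = 5.3352 km
H: √((0.0125·111.32)² + (-0.0657·86.44)²) = √(1.936272 + 32.252268) = 5.8471 km
I: √((-0.0278·111.32)² + (-0.0225·86.44)²) = √(9.577143 + 3.782636) = 3.6551 km
J: √((0.0007·111.32)² + (-0.0738·86.44)²) = √(0.006072 + 40.695111) = 6.3797 km
K: √((-0.0348·111.32)² + (0.0345·86.44)²) = √(15.007380 + 8.893398) = 4.8888 km
L: √((0.0551·111.32)² + (0.0016·86.44)²) = √(37.622668 + 0.019128) = 6.1353 km
M: √((-0.0294·111.32)² + (-0.0106·86.44)²) = √(10.711272 + 0.839540) = 3.3986 km
N: √((0.0033·111.32)² + (0.0023·86.44)²) = √(0.134950 + 0.039526) = 0.4177 km
O: √((0.0191·111.32)² + (-0.0421·86.44)²) = √(4.520777 + 13.243223) = 4.2147 km
Threshold 2.05 km: N (0.4177 km), D (1.4036 km) are within range.

N, D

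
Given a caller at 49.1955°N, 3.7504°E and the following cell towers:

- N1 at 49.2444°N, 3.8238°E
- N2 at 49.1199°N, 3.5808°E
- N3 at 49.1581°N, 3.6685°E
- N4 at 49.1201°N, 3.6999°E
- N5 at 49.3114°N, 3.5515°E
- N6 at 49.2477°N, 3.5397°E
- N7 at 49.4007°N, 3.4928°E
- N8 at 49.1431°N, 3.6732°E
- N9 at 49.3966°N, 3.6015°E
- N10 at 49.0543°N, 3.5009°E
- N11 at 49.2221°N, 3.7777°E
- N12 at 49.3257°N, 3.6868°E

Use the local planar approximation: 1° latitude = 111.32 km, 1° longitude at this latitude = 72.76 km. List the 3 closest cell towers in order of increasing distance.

N11, N3, N1

Distances from 49.1955°N, 3.7504°E:
N1: √((0.0489·111.32)² + (0.0734·72.76)²) = √(29.632215 + 28.521837) = 7.6259 km
N2: √((-0.0756·111.32)² + (-0.1696·72.76)²) = √(70.825555 + 152.277969) = 14.9367 km
N3: √((-0.0374·111.32)² + (-0.0819·72.76)²) = √(17.333633 + 35.510205) = 7.2694 km
N4: √((-0.0754·111.32)² + (-0.0505·72.76)²) = √(70.451312 + 13.501068) = 9.1626 km
N5: √((0.1159·111.32)² + (-0.1989·72.76)²) = √(166.461294 + 209.437742) = 19.3881 km
N6: √((0.0522·111.32)² + (-0.2107·72.76)²) = √(33.766605 + 235.025211) = 16.3949 km
N7: √((0.2052·111.32)² + (-0.2576·72.76)²) = √(521.796436 + 351.299149) = 29.5482 km
N8: √((-0.0524·111.32)² + (-0.0772·72.76)²) = √(34.025849 + 31.551498) = 8.0980 km
N9: √((0.2011·111.32)² + (-0.1489·72.76)²) = √(501.153233 + 117.374776) = 24.8702 km
N10: √((-0.1412·111.32)² + (-0.2495·72.76)²) = √(247.067596 + 329.553919) = 24.0129 km
N11: √((0.0266·111.32)² + (0.0273·72.76)²) = √(8.768184 + 3.945578) = 3.5656 km
N12: √((0.1302·111.32)² + (-0.0636·72.76)²) = √(210.072094 + 21.414089) = 15.2147 km
Sorted: N11 (3.5656 km) < N3 (7.2694 km) < N1 (7.6259 km) < N8 (8.0980 km) < N4 (9.1626 km) < …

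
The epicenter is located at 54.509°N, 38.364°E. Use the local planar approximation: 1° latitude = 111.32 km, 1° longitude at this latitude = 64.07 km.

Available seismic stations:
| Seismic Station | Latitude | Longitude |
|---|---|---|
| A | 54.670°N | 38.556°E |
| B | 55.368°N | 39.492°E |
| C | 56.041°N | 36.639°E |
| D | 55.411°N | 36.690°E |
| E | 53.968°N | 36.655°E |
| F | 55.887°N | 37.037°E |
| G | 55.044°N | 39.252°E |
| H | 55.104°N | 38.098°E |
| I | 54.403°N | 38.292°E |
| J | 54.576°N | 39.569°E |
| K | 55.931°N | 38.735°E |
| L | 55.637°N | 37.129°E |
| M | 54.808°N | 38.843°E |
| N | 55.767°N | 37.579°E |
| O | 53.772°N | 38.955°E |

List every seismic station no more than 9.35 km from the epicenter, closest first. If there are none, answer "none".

Distances from 54.509°N, 38.364°E:
A: 21.738 km
B: 119.862 km
C: 203.223 km
D: 146.920 km
E: 124.965 km
F: 175.385 km
G: 82.364 km
H: 68.393 km
I: 12.670 km
J: 77.564 km
K: 160.072 km
L: 148.420 km
M: 45.274 km
N: 148.798 km
O: 90.359 km
Threshold 9.35 km: none within range.

none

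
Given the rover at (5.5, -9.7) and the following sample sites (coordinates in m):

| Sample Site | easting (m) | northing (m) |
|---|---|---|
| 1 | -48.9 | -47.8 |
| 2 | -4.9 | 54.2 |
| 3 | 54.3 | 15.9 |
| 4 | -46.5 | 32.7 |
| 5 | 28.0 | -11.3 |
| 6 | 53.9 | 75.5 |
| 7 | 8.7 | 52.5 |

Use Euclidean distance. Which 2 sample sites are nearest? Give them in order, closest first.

5, 3

Distances from (5.5, -9.7):
1: 66.4 m
2: 64.7 m
3: 55.1 m
4: 67.1 m
5: 22.6 m
6: 98.0 m
7: 62.3 m
Sorted: 5 (22.6 m) < 3 (55.1 m) < 7 (62.3 m) < 2 (64.7 m) < …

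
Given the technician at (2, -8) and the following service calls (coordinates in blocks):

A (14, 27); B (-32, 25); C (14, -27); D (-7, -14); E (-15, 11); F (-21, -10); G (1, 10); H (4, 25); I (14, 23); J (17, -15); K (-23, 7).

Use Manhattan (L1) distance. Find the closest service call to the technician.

D

Distances from (2, -8):
A: |12| + |35| = 12 + 35 = 47 blocks
B: |-34| + |33| = 34 + 33 = 67 blocks
C: |12| + |-19| = 12 + 19 = 31 blocks
D: |-9| + |-6| = 9 + 6 = 15 blocks
E: |-17| + |19| = 17 + 19 = 36 blocks
F: |-23| + |-2| = 23 + 2 = 25 blocks
G: |-1| + |18| = 1 + 18 = 19 blocks
H: |2| + |33| = 2 + 33 = 35 blocks
I: |12| + |31| = 12 + 31 = 43 blocks
J: |15| + |-7| = 15 + 7 = 22 blocks
K: |-25| + |15| = 25 + 15 = 40 blocks
Minimum: D at 15 blocks.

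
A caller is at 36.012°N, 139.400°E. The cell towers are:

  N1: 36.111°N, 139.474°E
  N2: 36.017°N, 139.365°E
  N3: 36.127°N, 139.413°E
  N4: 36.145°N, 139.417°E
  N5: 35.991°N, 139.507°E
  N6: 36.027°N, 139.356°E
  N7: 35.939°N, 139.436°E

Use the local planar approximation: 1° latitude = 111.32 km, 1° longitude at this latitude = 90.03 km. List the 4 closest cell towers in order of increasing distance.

Distances from 36.012°N, 139.400°E:
N1: 12.878 km
N2: 3.200 km
N3: 12.855 km
N4: 14.884 km
N5: 9.913 km
N6: 4.299 km
N7: 8.749 km
Sorted: N2 (3.200 km) < N6 (4.299 km) < N7 (8.749 km) < N5 (9.913 km) < N3 (12.855 km) < N1 (12.878 km) < …

N2, N6, N7, N5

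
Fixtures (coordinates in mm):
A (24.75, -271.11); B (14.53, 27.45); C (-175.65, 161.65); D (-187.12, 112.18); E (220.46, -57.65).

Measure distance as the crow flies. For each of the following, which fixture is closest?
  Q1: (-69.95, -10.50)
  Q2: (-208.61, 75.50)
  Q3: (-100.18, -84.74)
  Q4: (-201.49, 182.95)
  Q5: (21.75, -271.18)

Q1 at (-69.95, -10.50):
  A: √((94.70)² + (-260.61)²) = √(8968.0900 + 67917.5721) = 277.28 mm
  B: √((84.48)² + (37.95)²) = √(7136.8704 + 1440.2025) = 92.61 mm
  C: √((-105.70)² + (172.15)²) = √(11172.4900 + 29635.6225) = 202.01 mm
  D: √((-117.17)² + (122.68)²) = √(13728.8089 + 15050.3824) = 169.64 mm
  E: √((290.41)² + (-47.15)²) = √(84337.9681 + 2223.1225) = 294.21 mm
  → nearest: B (92.61 mm)
Q2 at (-208.61, 75.50):
  A: √((233.36)² + (-346.61)²) = √(54456.8896 + 120138.4921) = 417.85 mm
  B: √((223.14)² + (-48.05)²) = √(49791.4596 + 2308.8025) = 228.25 mm
  C: √((32.96)² + (86.15)²) = √(1086.3616 + 7421.8225) = 92.24 mm
  D: √((21.49)² + (36.68)²) = √(461.8201 + 1345.4224) = 42.51 mm
  E: √((429.07)² + (-133.15)²) = √(184101.0649 + 17728.9225) = 449.25 mm
  → nearest: D (42.51 mm)
Q3 at (-100.18, -84.74):
  A: √((124.93)² + (-186.37)²) = √(15607.5049 + 34733.7769) = 224.37 mm
  B: √((114.71)² + (112.19)²) = √(13158.3841 + 12586.5961) = 160.45 mm
  C: √((-75.47)² + (246.39)²) = √(5695.7209 + 60708.0321) = 257.69 mm
  D: √((-86.94)² + (196.92)²) = √(7558.5636 + 38777.4864) = 215.26 mm
  E: √((320.64)² + (27.09)²) = √(102810.0096 + 733.8681) = 321.78 mm
  → nearest: B (160.45 mm)
Q4 at (-201.49, 182.95):
  A: √((226.24)² + (-454.06)²) = √(51184.5376 + 206170.4836) = 507.30 mm
  B: √((216.02)² + (-155.50)²) = √(46664.6404 + 24180.2500) = 266.17 mm
  C: √((25.84)² + (-21.30)²) = √(667.7056 + 453.6900) = 33.49 mm
  D: √((14.37)² + (-70.77)²) = √(206.4969 + 5008.3929) = 72.21 mm
  E: √((421.95)² + (-240.60)²) = √(178041.8025 + 57888.3600) = 485.73 mm
  → nearest: C (33.49 mm)
Q5 at (21.75, -271.18):
  A: √((3.00)² + (0.07)²) = √(9.0000 + 0.0049) = 3.00 mm
  B: √((-7.22)² + (298.63)²) = √(52.1284 + 89179.8769) = 298.72 mm
  C: √((-197.40)² + (432.83)²) = √(38966.7600 + 187341.8089) = 475.72 mm
  D: √((-208.87)² + (383.36)²) = √(43626.6769 + 146964.8896) = 436.57 mm
  E: √((198.71)² + (213.53)²) = √(39485.6641 + 45595.0609) = 291.69 mm
  → nearest: A (3.00 mm)

Q1→B; Q2→D; Q3→B; Q4→C; Q5→A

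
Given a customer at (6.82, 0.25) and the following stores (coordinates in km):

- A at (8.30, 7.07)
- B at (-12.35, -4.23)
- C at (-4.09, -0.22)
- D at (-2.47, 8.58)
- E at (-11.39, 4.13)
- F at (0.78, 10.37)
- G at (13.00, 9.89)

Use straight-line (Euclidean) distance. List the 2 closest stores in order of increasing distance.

Distances from (6.82, 0.25):
A: 6.98 km
B: 19.69 km
C: 10.92 km
D: 12.48 km
E: 18.62 km
F: 11.79 km
G: 11.45 km
Sorted: A (6.98 km) < C (10.92 km) < G (11.45 km) < F (11.79 km) < …

A, C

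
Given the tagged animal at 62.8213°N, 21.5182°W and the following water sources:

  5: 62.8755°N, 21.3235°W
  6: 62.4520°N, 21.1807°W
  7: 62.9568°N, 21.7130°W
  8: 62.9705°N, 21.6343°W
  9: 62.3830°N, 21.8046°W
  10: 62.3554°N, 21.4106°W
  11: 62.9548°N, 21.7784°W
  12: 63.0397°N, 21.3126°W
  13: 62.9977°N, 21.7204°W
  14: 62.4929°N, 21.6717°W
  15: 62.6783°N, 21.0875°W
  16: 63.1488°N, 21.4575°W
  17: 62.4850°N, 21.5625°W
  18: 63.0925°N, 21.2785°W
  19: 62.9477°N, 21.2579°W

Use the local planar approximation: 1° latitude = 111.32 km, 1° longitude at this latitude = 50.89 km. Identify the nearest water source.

5

Distances from 62.8213°N, 21.5182°W:
5: √((0.0542·111.32)² + (0.1947·50.89)²) = √(36.403653 + 98.174072) = 11.6008 km
6: √((-0.3693·111.32)² + (0.3375·50.89)²) = √(1690.071237 + 294.993506) = 44.5541 km
7: √((0.1355·111.32)² + (-0.1948·50.89)²) = √(227.522832 + 98.274944) = 18.0499 km
8: √((0.1492·111.32)² + (-0.1161·50.89)²) = √(275.857021 + 34.908352) = 17.6285 km
9: √((-0.4383·111.32)² + (-0.2864·50.89)²) = √(2380.615937 + 212.427593) = 50.9219 km
10: √((-0.4659·111.32)² + (0.1076·50.89)²) = √(2689.873251 + 29.983991) = 52.1523 km
11: √((0.1335·111.32)² + (-0.2602·50.89)²) = √(220.855860 + 175.339388) = 19.9047 km
12: √((0.2184·111.32)² + (0.2056·50.89)²) = √(591.087348 + 109.474034) = 26.4681 km
13: √((0.1764·111.32)² + (-0.2022·50.89)²) = √(385.605799 + 105.883236) = 22.1696 km
14: √((-0.3284·111.32)² + (-0.1535·50.89)²) = √(1336.449929 + 61.021329) = 37.3828 km
15: √((-0.1430·111.32)² + (0.4307·50.89)²) = √(253.406920 + 480.412883) = 27.0891 km
16: √((0.3275·111.32)² + (0.0607·50.89)²) = √(1329.134723 + 9.542063) = 36.5879 km
17: √((-0.3363·111.32)² + (-0.0443·50.89)²) = √(1401.522680 + 5.082441) = 37.5047 km
18: √((0.2712·111.32)² + (0.2397·50.89)²) = √(911.435134 + 148.799328) = 32.5612 km
19: √((0.1264·111.32)² + (0.2603·50.89)²) = √(197.988763 + 175.474187) = 19.3252 km
Minimum: 5 at 11.6008 km.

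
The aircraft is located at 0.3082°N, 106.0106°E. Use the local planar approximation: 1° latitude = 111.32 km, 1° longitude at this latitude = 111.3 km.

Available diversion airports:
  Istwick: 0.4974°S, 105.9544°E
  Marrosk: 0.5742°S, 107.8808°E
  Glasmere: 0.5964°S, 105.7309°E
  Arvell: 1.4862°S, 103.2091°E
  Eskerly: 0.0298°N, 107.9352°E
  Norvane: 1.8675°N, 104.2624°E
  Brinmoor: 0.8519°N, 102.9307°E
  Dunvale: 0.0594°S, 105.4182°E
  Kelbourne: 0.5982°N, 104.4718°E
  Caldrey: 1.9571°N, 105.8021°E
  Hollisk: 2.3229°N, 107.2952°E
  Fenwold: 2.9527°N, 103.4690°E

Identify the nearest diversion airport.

Dunvale

Distances from 0.3082°N, 106.0106°E:
Istwick: √((-0.8056·111.32)² + (-0.0562·111.3)²) = √(8042.393349 + 39.125776) = 89.8973 km
Marrosk: √((-0.8824·111.32)² + (1.8702·111.3)²) = √(9648.890863 + 43327.779649) = 230.1666 km
Glasmere: √((-0.9046·111.32)² + (-0.2797·111.3)²) = √(10140.504501 + 969.114879) = 105.4022 km
Arvell: √((-1.7944·111.32)² + (-2.8015·111.3)²) = √(39901.104403 + 97223.574068) = 370.3035 km
Eskerly: √((-0.2784·111.32)² + (1.9246·111.3)²) = √(960.472328 + 45885.058696) = 216.4383 km
Norvane: √((1.5593·111.32)² + (-1.7482·111.3)²) = √(30130.459378 + 37859.298314) = 260.7485 km
Brinmoor: √((0.5437·111.32)² + (-3.0799·111.3)²) = √(3663.237373 + 117506.951723) = 348.0951 km
Dunvale: √((-0.3676·111.32)² + (-0.5924·111.3)²) = √(1674.547228 + 4347.308180) = 77.6006 km
Kelbourne: √((0.2900·111.32)² + (-1.5388·111.3)²) = √(1042.179176 + 29332.878540) = 174.2844 km
Caldrey: √((1.6489·111.32)² + (-0.2085·111.3)²) = √(33692.639202 + 538.520757) = 185.0166 km
Hollisk: √((2.0147·111.32)² + (1.2846·111.3)²) = √(50299.905391 + 20442.130857) = 265.9738 km
Fenwold: √((2.6445·111.32)² + (-2.5416·111.3)²) = √(86662.963915 + 80021.139661) = 408.2696 km
Minimum: Dunvale at 77.6006 km.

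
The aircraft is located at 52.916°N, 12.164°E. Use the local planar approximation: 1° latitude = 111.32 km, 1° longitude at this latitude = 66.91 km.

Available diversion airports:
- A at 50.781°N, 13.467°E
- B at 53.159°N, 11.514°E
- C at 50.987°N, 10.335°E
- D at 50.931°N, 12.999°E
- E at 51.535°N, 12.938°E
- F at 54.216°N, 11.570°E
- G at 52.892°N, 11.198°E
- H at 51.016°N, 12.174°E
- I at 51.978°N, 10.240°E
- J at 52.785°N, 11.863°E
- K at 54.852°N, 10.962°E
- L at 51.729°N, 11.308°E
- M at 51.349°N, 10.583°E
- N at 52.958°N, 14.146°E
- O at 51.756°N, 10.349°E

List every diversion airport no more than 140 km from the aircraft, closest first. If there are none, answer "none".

Distances from 52.916°N, 12.164°E:
A: √((-2.135·111.32)² + (1.303·66.91)²) = √(56486.17329 + 7601.00278) = 253.154 km
B: √((0.243·111.32)² + (-0.650·66.91)²) = √(731.74362 + 1891.51057) = 51.218 km
C: √((-1.929·111.32)² + (-1.829·66.91)²) = √(46111.66995 + 14976.47034) = 247.160 km
D: √((-1.985·111.32)² + (0.835·66.91)²) = √(48827.82929 + 3121.44014) = 227.924 km
E: √((-1.381·111.32)² + (0.774·66.91)²) = √(23633.81069 + 2682.03216) = 162.222 km
F: √((1.300·111.32)² + (-0.594·66.91)²) = √(20942.72066 + 1579.62846) = 150.074 km
G: √((-0.024·111.32)² + (-0.966·66.91)²) = √(7.13787 + 4177.69098) = 64.690 km
H: √((-1.900·111.32)² + (0.010·66.91)²) = √(44735.63406 + 0.44769) = 211.509 km
I: √((-0.938·111.32)² + (-1.924·66.91)²) = √(10903.15214 + 16572.65903) = 165.758 km
J: √((-0.131·111.32)² + (-0.301·66.91)²) = √(212.66156 + 405.61597) = 24.865 km
K: √((1.936·111.32)² + (-1.202·66.91)²) = √(46446.93936 + 6468.31252) = 230.033 km
L: √((-1.187·111.32)² + (-0.856·66.91)²) = √(17460.14449 + 3280.42104) = 144.016 km
M: √((-1.567·111.32)² + (-1.581·66.91)²) = √(30428.76935 + 11190.40487) = 204.008 km
N: √((0.042·111.32)² + (1.982·66.91)²) = √(21.85974 + 17586.90267) = 132.698 km
O: √((-1.160·111.32)² + (-1.815·66.91)²) = √(16674.86681 + 14748.07435) = 177.265 km
Threshold 140 km: J (24.865 km), B (51.218 km), G (64.690 km), N (132.698 km) are within range.

J, B, G, N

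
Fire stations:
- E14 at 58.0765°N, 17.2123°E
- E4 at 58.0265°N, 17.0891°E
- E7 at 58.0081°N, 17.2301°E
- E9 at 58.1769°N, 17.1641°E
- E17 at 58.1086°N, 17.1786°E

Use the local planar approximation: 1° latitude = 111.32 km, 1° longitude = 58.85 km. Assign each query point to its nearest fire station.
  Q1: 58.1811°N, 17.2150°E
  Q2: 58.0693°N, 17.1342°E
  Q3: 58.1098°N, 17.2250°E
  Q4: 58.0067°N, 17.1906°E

Q1→E9; Q2→E14; Q3→E17; Q4→E7

Q1 at 58.1811°N, 17.2150°E:
  E14: 11.6452 km
  E4: 18.7372 km
  E7: 19.2789 km
  E9: 3.0317 km
  E17: 8.3501 km
  → nearest: E9 (3.0317 km)
Q2 at 58.0693°N, 17.1342°E:
  E14: 4.6655 km
  E4: 5.4539 km
  E7: 8.8468 km
  E9: 12.1066 km
  E17: 5.0958 km
  → nearest: E14 (4.6655 km)
Q3 at 58.1098°N, 17.2250°E:
  E14: 3.7816 km
  E4: 12.2455 km
  E7: 11.3252 km
  E9: 8.2849 km
  E17: 2.7339 km
  → nearest: E17 (2.7339 km)
Q4 at 58.0067°N, 17.1906°E:
  E14: 7.8744 km
  E4: 6.3670 km
  E7: 2.3298 km
  E9: 19.0107 km
  E17: 11.3655 km
  → nearest: E7 (2.3298 km)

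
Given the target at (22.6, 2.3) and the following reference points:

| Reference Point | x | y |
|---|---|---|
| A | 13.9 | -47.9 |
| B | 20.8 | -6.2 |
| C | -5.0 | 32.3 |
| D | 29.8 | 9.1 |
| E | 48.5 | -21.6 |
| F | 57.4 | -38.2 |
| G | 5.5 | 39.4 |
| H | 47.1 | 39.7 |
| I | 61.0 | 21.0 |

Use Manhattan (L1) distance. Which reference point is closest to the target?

B

Distances from (22.6, 2.3):
A: |-8.7| + |-50.2| = 8.7 + 50.2 = 58.9
B: |-1.8| + |-8.5| = 1.8 + 8.5 = 10.3
C: |-27.6| + |30.0| = 27.6 + 30.0 = 57.6
D: |7.2| + |6.8| = 7.2 + 6.8 = 14.0
E: |25.9| + |-23.9| = 25.9 + 23.9 = 49.8
F: |34.8| + |-40.5| = 34.8 + 40.5 = 75.3
G: |-17.1| + |37.1| = 17.1 + 37.1 = 54.2
H: |24.5| + |37.4| = 24.5 + 37.4 = 61.9
I: |38.4| + |18.7| = 38.4 + 18.7 = 57.1
Minimum: B at 10.3.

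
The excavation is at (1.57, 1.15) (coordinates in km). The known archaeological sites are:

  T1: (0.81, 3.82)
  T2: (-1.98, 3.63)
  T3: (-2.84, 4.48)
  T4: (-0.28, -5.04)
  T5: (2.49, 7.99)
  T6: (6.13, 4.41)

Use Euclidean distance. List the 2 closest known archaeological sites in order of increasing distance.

T1, T2

Distances from (1.57, 1.15):
T1: 2.78 km
T2: 4.33 km
T3: 5.53 km
T4: 6.46 km
T5: 6.90 km
T6: 5.61 km
Sorted: T1 (2.78 km) < T2 (4.33 km) < T3 (5.53 km) < T6 (5.61 km) < …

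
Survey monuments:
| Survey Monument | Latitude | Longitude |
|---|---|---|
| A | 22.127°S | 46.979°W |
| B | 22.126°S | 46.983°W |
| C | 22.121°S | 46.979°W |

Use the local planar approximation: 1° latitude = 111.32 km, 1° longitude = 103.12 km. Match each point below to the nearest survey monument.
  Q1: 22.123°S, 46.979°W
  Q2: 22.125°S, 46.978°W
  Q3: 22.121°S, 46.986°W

Q1 at 22.123°S, 46.979°W:
  A: √((-0.004·111.32)² + (0.000·103.12)²) = √(0.19827 + 0.00000) = 0.445 km
  B: √((-0.003·111.32)² + (-0.004·103.12)²) = √(0.11153 + 0.17014) = 0.531 km
  C: √((0.002·111.32)² + (0.000·103.12)²) = √(0.04957 + 0.00000) = 0.223 km
  → nearest: C (0.223 km)
Q2 at 22.125°S, 46.978°W:
  A: √((-0.002·111.32)² + (-0.001·103.12)²) = √(0.04957 + 0.01063) = 0.245 km
  B: √((-0.001·111.32)² + (-0.005·103.12)²) = √(0.01239 + 0.26584) = 0.527 km
  C: √((0.004·111.32)² + (-0.001·103.12)²) = √(0.19827 + 0.01063) = 0.457 km
  → nearest: A (0.245 km)
Q3 at 22.121°S, 46.986°W:
  A: √((-0.006·111.32)² + (0.007·103.12)²) = √(0.44612 + 0.52105) = 0.983 km
  B: √((-0.005·111.32)² + (0.003·103.12)²) = √(0.30980 + 0.09570) = 0.637 km
  C: √((0.000·111.32)² + (0.007·103.12)²) = √(0.00000 + 0.52105) = 0.722 km
  → nearest: B (0.637 km)

Q1→C; Q2→A; Q3→B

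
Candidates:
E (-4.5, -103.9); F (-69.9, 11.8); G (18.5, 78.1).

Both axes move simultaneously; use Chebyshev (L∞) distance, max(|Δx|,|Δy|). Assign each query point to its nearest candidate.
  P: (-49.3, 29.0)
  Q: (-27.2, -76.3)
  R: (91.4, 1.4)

P→F; Q→E; R→G

P at (-49.3, 29.0):
  E: max(|44.8|, |-132.9|) = 132.9
  F: max(|-20.6|, |-17.2|) = 20.6
  G: max(|67.8|, |49.1|) = 67.8
  → nearest: F (20.6)
Q at (-27.2, -76.3):
  E: max(|22.7|, |-27.6|) = 27.6
  F: max(|-42.7|, |88.1|) = 88.1
  G: max(|45.7|, |154.4|) = 154.4
  → nearest: E (27.6)
R at (91.4, 1.4):
  E: max(|-95.9|, |-105.3|) = 105.3
  F: max(|-161.3|, |10.4|) = 161.3
  G: max(|-72.9|, |76.7|) = 76.7
  → nearest: G (76.7)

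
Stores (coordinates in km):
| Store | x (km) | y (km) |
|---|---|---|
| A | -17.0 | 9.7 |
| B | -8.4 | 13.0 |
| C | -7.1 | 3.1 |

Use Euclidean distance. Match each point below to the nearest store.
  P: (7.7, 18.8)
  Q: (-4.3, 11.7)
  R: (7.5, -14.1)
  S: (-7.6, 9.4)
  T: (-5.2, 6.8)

P at (7.7, 18.8):
  A: √((-24.7)² + (-9.1)²) = √(610.090 + 82.810) = 26.3 km
  B: √((-16.1)² + (-5.8)²) = √(259.210 + 33.640) = 17.1 km
  C: √((-14.8)² + (-15.7)²) = √(219.040 + 246.490) = 21.6 km
  → nearest: B (17.1 km)
Q at (-4.3, 11.7):
  A: √((-12.7)² + (-2.0)²) = √(161.290 + 4.000) = 12.9 km
  B: √((-4.1)² + (1.3)²) = √(16.810 + 1.690) = 4.3 km
  C: √((-2.8)² + (-8.6)²) = √(7.840 + 73.960) = 9.0 km
  → nearest: B (4.3 km)
R at (7.5, -14.1):
  A: √((-24.5)² + (23.8)²) = √(600.250 + 566.440) = 34.2 km
  B: √((-15.9)² + (27.1)²) = √(252.810 + 734.410) = 31.4 km
  C: √((-14.6)² + (17.2)²) = √(213.160 + 295.840) = 22.6 km
  → nearest: C (22.6 km)
S at (-7.6, 9.4):
  A: √((-9.4)² + (0.3)²) = √(88.360 + 0.090) = 9.4 km
  B: √((-0.8)² + (3.6)²) = √(0.640 + 12.960) = 3.7 km
  C: √((0.5)² + (-6.3)²) = √(0.250 + 39.690) = 6.3 km
  → nearest: B (3.7 km)
T at (-5.2, 6.8):
  A: √((-11.8)² + (2.9)²) = √(139.240 + 8.410) = 12.2 km
  B: √((-3.2)² + (6.2)²) = √(10.240 + 38.440) = 7.0 km
  C: √((-1.9)² + (-3.7)²) = √(3.610 + 13.690) = 4.2 km
  → nearest: C (4.2 km)

P→B; Q→B; R→C; S→B; T→C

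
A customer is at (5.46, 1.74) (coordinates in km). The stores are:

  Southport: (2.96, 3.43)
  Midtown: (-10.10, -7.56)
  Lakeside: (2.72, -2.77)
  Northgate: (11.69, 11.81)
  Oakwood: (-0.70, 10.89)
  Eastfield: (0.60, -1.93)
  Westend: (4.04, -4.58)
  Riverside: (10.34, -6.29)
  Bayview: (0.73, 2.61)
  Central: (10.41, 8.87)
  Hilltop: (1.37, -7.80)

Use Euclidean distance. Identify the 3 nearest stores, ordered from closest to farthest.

Distances from (5.46, 1.74):
Southport: √((-2.50)² + (1.69)²) = √(6.2500 + 2.8561) = 3.02 km
Midtown: √((-15.56)² + (-9.30)²) = √(242.1136 + 86.4900) = 18.13 km
Lakeside: √((-2.74)² + (-4.51)²) = √(7.5076 + 20.3401) = 5.28 km
Northgate: √((6.23)² + (10.07)²) = √(38.8129 + 101.4049) = 11.84 km
Oakwood: √((-6.16)² + (9.15)²) = √(37.9456 + 83.7225) = 11.03 km
Eastfield: √((-4.86)² + (-3.67)²) = √(23.6196 + 13.4689) = 6.09 km
Westend: √((-1.42)² + (-6.32)²) = √(2.0164 + 39.9424) = 6.48 km
Riverside: √((4.88)² + (-8.03)²) = √(23.8144 + 64.4809) = 9.40 km
Bayview: √((-4.73)² + (0.87)²) = √(22.3729 + 0.7569) = 4.81 km
Central: √((4.95)² + (7.13)²) = √(24.5025 + 50.8369) = 8.68 km
Hilltop: √((-4.09)² + (-9.54)²) = √(16.7281 + 91.0116) = 10.38 km
Sorted: Southport (3.02 km) < Bayview (4.81 km) < Lakeside (5.28 km) < Eastfield (6.09 km) < Westend (6.48 km) < …

Southport, Bayview, Lakeside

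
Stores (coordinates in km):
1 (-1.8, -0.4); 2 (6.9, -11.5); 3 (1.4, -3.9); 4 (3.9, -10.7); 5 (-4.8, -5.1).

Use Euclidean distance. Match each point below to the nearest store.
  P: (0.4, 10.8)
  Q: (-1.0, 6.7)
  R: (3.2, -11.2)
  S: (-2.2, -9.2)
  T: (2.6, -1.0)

P→1; Q→1; R→4; S→5; T→3

P at (0.4, 10.8):
  1: √((-2.2)² + (-11.2)²) = √(4.840 + 125.440) = 11.4 km
  2: √((6.5)² + (-22.3)²) = √(42.250 + 497.290) = 23.2 km
  3: √((1.0)² + (-14.7)²) = √(1.000 + 216.090) = 14.7 km
  4: √((3.5)² + (-21.5)²) = √(12.250 + 462.250) = 21.8 km
  5: √((-5.2)² + (-15.9)²) = √(27.040 + 252.810) = 16.7 km
  → nearest: 1 (11.4 km)
Q at (-1.0, 6.7):
  1: √((-0.8)² + (-7.1)²) = √(0.640 + 50.410) = 7.1 km
  2: √((7.9)² + (-18.2)²) = √(62.410 + 331.240) = 19.8 km
  3: √((2.4)² + (-10.6)²) = √(5.760 + 112.360) = 10.9 km
  4: √((4.9)² + (-17.4)²) = √(24.010 + 302.760) = 18.1 km
  5: √((-3.8)² + (-11.8)²) = √(14.440 + 139.240) = 12.4 km
  → nearest: 1 (7.1 km)
R at (3.2, -11.2):
  1: √((-5.0)² + (10.8)²) = √(25.000 + 116.640) = 11.9 km
  2: √((3.7)² + (-0.3)²) = √(13.690 + 0.090) = 3.7 km
  3: √((-1.8)² + (7.3)²) = √(3.240 + 53.290) = 7.5 km
  4: √((0.7)² + (0.5)²) = √(0.490 + 0.250) = 0.9 km
  5: √((-8.0)² + (6.1)²) = √(64.000 + 37.210) = 10.1 km
  → nearest: 4 (0.9 km)
S at (-2.2, -9.2):
  1: √((0.4)² + (8.8)²) = √(0.160 + 77.440) = 8.8 km
  2: √((9.1)² + (-2.3)²) = √(82.810 + 5.290) = 9.4 km
  3: √((3.6)² + (5.3)²) = √(12.960 + 28.090) = 6.4 km
  4: √((6.1)² + (-1.5)²) = √(37.210 + 2.250) = 6.3 km
  5: √((-2.6)² + (4.1)²) = √(6.760 + 16.810) = 4.9 km
  → nearest: 5 (4.9 km)
T at (2.6, -1.0):
  1: √((-4.4)² + (0.6)²) = √(19.360 + 0.360) = 4.4 km
  2: √((4.3)² + (-10.5)²) = √(18.490 + 110.250) = 11.3 km
  3: √((-1.2)² + (-2.9)²) = √(1.440 + 8.410) = 3.1 km
  4: √((1.3)² + (-9.7)²) = √(1.690 + 94.090) = 9.8 km
  5: √((-7.4)² + (-4.1)²) = √(54.760 + 16.810) = 8.5 km
  → nearest: 3 (3.1 km)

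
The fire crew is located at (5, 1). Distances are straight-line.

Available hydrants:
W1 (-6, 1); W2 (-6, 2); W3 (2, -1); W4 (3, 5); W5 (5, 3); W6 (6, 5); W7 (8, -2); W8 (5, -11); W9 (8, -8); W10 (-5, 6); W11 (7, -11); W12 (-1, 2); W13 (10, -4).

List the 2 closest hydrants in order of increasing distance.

W5, W3

Distances from (5, 1):
W1: 11.00
W2: 11.05
W3: 3.61
W4: 4.47
W5: 2.00
W6: 4.12
W7: 4.24
W8: 12.00
W9: 9.49
W10: 11.18
W11: 12.17
W12: 6.08
W13: 7.07
Sorted: W5 (2.00) < W3 (3.61) < W6 (4.12) < W7 (4.24) < …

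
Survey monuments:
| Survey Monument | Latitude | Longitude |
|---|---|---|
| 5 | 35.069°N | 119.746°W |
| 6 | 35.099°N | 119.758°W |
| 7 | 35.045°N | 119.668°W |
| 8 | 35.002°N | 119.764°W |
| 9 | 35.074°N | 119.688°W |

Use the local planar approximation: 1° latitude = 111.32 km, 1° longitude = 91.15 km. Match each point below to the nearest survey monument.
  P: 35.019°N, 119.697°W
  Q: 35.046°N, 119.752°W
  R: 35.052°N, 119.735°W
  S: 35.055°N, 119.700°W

P→7; Q→5; R→5; S→9

P at 35.019°N, 119.697°W:
  5: 7.136 km
  6: 10.499 km
  7: 3.920 km
  8: 6.394 km
  9: 6.177 km
  → nearest: 7 (3.920 km)
Q at 35.046°N, 119.752°W:
  5: 2.618 km
  6: 5.925 km
  7: 7.657 km
  8: 5.019 km
  9: 6.614 km
  → nearest: 5 (2.618 km)
R at 35.052°N, 119.735°W:
  5: 2.142 km
  6: 5.636 km
  7: 6.157 km
  8: 6.162 km
  9: 4.935 km
  → nearest: 5 (2.142 km)
S at 35.055°N, 119.700°W:
  5: 4.473 km
  6: 7.207 km
  7: 3.122 km
  8: 8.297 km
  9: 2.381 km
  → nearest: 9 (2.381 km)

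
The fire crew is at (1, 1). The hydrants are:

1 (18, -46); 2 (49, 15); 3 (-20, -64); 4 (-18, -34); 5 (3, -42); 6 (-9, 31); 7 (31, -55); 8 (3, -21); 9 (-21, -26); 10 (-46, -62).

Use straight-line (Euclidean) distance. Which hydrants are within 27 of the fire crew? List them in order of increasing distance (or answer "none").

Distances from (1, 1):
1: √((17)² + (-47)²) = √(289.0000 + 2209.0000) = 49.98
2: √((48)² + (14)²) = √(2304.0000 + 196.0000) = 50.00
3: √((-21)² + (-65)²) = √(441.0000 + 4225.0000) = 68.31
4: √((-19)² + (-35)²) = √(361.0000 + 1225.0000) = 39.82
5: √((2)² + (-43)²) = √(4.0000 + 1849.0000) = 43.05
6: √((-10)² + (30)²) = √(100.0000 + 900.0000) = 31.62
7: √((30)² + (-56)²) = √(900.0000 + 3136.0000) = 63.53
8: √((2)² + (-22)²) = √(4.0000 + 484.0000) = 22.09
9: √((-22)² + (-27)²) = √(484.0000 + 729.0000) = 34.83
10: √((-47)² + (-63)²) = √(2209.0000 + 3969.0000) = 78.60
Threshold 27: 8 (22.09) is within range.

8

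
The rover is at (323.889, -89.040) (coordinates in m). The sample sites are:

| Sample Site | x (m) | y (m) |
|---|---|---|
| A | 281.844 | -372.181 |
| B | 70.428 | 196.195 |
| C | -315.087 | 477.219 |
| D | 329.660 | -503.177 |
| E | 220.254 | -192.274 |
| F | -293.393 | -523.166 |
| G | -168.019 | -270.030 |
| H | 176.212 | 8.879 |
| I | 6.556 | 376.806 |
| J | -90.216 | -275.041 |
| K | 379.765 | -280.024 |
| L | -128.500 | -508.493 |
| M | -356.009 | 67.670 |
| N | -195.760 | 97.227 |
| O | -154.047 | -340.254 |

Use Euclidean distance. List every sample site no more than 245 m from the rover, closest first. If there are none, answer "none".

E, H, K

Distances from (323.889, -89.040):
A: 286.246 m
B: 381.578 m
C: 853.780 m
D: 414.177 m
E: 146.279 m
F: 754.654 m
G: 524.148 m
H: 177.191 m
I: 563.660 m
J: 453.960 m
K: 198.990 m
L: 616.925 m
M: 697.724 m
N: 552.024 m
O: 539.936 m
Threshold 245 m: E (146.279 m), H (177.191 m), K (198.990 m) are within range.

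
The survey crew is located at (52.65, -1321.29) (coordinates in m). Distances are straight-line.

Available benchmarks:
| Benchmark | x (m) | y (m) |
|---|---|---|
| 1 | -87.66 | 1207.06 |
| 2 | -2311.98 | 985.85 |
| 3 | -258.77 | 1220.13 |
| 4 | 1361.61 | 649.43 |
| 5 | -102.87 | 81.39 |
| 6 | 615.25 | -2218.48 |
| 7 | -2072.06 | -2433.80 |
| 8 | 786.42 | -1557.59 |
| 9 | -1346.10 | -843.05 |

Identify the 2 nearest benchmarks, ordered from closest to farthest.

8, 6

Distances from (52.65, -1321.29):
1: √((-140.31)² + (2528.35)²) = √(19686.8961 + 6392553.7225) = 2532.24 m
2: √((-2364.63)² + (2307.14)²) = √(5591475.0369 + 5322894.9796) = 3303.69 m
3: √((-311.42)² + (2541.42)²) = √(96982.4164 + 6458815.6164) = 2560.43 m
4: √((1308.96)² + (1970.72)²) = √(1713376.2816 + 3883737.3184) = 2365.82 m
5: √((-155.52)² + (1402.68)²) = √(24186.4704 + 1967511.1824) = 1411.28 m
6: √((562.60)² + (-897.19)²) = √(316518.7600 + 804949.8961) = 1058.99 m
7: √((-2124.71)² + (-1112.51)²) = √(4514392.5841 + 1237678.5001) = 2398.35 m
8: √((733.77)² + (-236.30)²) = √(538418.4129 + 55837.6900) = 770.88 m
9: √((-1398.75)² + (478.24)²) = √(1956501.5625 + 228713.4976) = 1478.25 m
Sorted: 8 (770.88 m) < 6 (1058.99 m) < 5 (1411.28 m) < 9 (1478.25 m) < …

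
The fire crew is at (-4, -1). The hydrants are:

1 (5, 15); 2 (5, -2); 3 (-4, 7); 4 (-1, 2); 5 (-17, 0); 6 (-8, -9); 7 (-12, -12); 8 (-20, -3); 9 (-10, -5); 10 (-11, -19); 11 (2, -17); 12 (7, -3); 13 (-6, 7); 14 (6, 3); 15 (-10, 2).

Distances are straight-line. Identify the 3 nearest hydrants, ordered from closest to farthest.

4, 15, 9

Distances from (-4, -1):
1: 18.4
2: 9.1
3: 8.0
4: 4.2
5: 13.0
6: 8.9
7: 13.6
8: 16.1
9: 7.2
10: 19.3
11: 17.1
12: 11.2
13: 8.2
14: 10.8
15: 6.7
Sorted: 4 (4.2) < 15 (6.7) < 9 (7.2) < 3 (8.0) < 13 (8.2) < …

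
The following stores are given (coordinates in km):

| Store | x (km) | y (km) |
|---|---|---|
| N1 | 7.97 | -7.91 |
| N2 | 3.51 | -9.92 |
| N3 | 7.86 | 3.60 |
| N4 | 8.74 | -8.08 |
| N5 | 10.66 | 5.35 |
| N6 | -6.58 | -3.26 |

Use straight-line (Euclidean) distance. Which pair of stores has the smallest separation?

N1 and N4

Pairwise distances:
N1–N4: √((0.77)² + (-0.17)²) = √(0.5929 + 0.0289) = 0.79 km
N3–N5: √((2.80)² + (1.75)²) = √(7.8400 + 3.0625) = 3.30 km
N1–N2: √((-4.46)² + (-2.01)²) = √(19.8916 + 4.0401) = 4.89 km
N2–N4: √((5.23)² + (1.84)²) = √(27.3529 + 3.3856) = 5.54 km
N1–N3: √((-0.11)² + (11.51)²) = √(0.0121 + 132.4801) = 11.51 km
N3–N4: √((0.88)² + (-11.68)²) = √(0.7744 + 136.4224) = 11.71 km
N2–N6: √((-10.09)² + (6.66)²) = √(101.8081 + 44.3556) = 12.09 km
N1–N5: √((2.69)² + (13.26)²) = √(7.2361 + 175.8276) = 13.53 km
N4–N5: √((1.92)² + (13.43)²) = √(3.6864 + 180.3649) = 13.57 km
N2–N3: √((4.35)² + (13.52)²) = √(18.9225 + 182.7904) = 14.20 km
N1–N6: √((-14.55)² + (4.65)²) = √(211.7025 + 21.6225) = 15.27 km
N3–N6: √((-14.44)² + (-6.86)²) = √(208.5136 + 47.0596) = 15.99 km
N4–N6: √((-15.32)² + (4.82)²) = √(234.7024 + 23.2324) = 16.06 km
N2–N5: √((7.15)² + (15.27)²) = √(51.1225 + 233.1729) = 16.86 km
N5–N6: √((-17.24)² + (-8.61)²) = √(297.2176 + 74.1321) = 19.27 km
Closest pair: N1–N4 at 0.79 km.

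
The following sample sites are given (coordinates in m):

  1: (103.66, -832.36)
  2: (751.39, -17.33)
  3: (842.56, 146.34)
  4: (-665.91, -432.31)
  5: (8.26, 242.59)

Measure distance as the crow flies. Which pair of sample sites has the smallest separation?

2 and 3

Pairwise distances:
1–2: 1041.07 m
1–3: 1226.31 m
1–4: 867.34 m
1–5: 1079.17 m
2–3: 187.35 m
2–4: 1476.80 m
2–5: 787.27 m
3–4: 1615.65 m
3–5: 839.83 m
4–5: 953.94 m
Closest pair: 2–3 at 187.35 m.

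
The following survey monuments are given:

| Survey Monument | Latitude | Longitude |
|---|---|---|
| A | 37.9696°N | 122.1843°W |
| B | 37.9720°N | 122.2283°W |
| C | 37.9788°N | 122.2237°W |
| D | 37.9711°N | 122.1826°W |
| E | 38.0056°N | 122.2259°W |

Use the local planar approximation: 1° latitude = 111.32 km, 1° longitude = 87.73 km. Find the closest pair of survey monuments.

Pairwise distances:
A–B: √((0.0024·111.32)² + (-0.0440·87.73)²) = √(0.071379 + 14.900526) = 3.8694 km
A–C: √((0.0092·111.32)² + (-0.0394·87.73)²) = √(1.048871 + 11.947821) = 3.6051 km
A–D: √((0.0015·111.32)² + (0.0017·87.73)²) = √(0.027882 + 0.022243) = 0.2239 km
A–E: √((0.0360·111.32)² + (-0.0416·87.73)²) = √(16.060217 + 13.319347) = 5.4203 km
B–C: √((0.0068·111.32)² + (0.0046·87.73)²) = √(0.573013 + 0.162859) = 0.8578 km
B–D: √((-0.0009·111.32)² + (0.0457·87.73)²) = √(0.010038 + 16.074174) = 4.0105 km
B–E: √((0.0336·111.32)² + (0.0024·87.73)²) = √(13.990233 + 0.044332) = 3.7463 km
C–D: √((-0.0077·111.32)² + (0.0411·87.73)²) = √(0.734730 + 13.001094) = 3.7062 km
C–E: √((0.0268·111.32)² + (-0.0022·87.73)²) = √(8.900532 + 0.037251) = 2.9896 km
D–E: √((0.0345·111.32)² + (-0.0433·87.73)²) = √(14.749747 + 14.430190) = 5.4018 km
Closest pair: A–D at 0.2239 km.

A and D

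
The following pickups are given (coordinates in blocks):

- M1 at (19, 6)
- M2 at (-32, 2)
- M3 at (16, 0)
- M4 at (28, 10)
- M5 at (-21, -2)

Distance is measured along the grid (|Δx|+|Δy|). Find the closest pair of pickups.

Pairwise distances:
M1–M3: 9 blocks
M1–M4: 13 blocks
M2–M5: 15 blocks
M3–M4: 22 blocks
M3–M5: 39 blocks
M1–M5: 48 blocks
M2–M3: 50 blocks
M1–M2: 55 blocks
M4–M5: 61 blocks
M2–M4: 68 blocks
Closest pair: M1–M3 at 9 blocks.

M1 and M3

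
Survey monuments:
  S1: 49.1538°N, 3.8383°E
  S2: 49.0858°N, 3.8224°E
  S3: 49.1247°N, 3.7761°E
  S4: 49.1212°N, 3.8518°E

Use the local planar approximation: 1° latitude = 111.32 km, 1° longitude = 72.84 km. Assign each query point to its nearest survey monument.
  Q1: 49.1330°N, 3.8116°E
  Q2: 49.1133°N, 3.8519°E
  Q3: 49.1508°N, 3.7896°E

Q1→S3; Q2→S4; Q3→S3

Q1 at 49.1330°N, 3.8116°E:
  S1: √((0.0208·111.32)² + (0.0267·72.84)²) = √(5.361336 + 3.782356) = 3.0239 km
  S2: √((-0.0472·111.32)² + (0.0108·72.84)²) = √(27.607711 + 0.618853) = 5.3129 km
  S3: √((-0.0083·111.32)² + (-0.0355·72.84)²) = √(0.853695 + 6.686465) = 2.7459 km
  S4: √((-0.0118·111.32)² + (0.0402·72.84)²) = √(1.725482 + 8.574168) = 3.2093 km
  → nearest: S3 (2.7459 km)
Q2 at 49.1133°N, 3.8519°E:
  S1: √((0.0405·111.32)² + (-0.0136·72.84)²) = √(20.326212 + 0.981336) = 4.6160 km
  S2: √((-0.0275·111.32)² + (-0.0295·72.84)²) = √(9.371558 + 4.617255) = 3.7402 km
  S3: √((0.0114·111.32)² + (-0.0758·72.84)²) = √(1.610483 + 30.484444) = 5.6652 km
  S4: √((0.0079·111.32)² + (-0.0001·72.84)²) = √(0.773394 + 0.000053) = 0.8795 km
  → nearest: S4 (0.8795 km)
Q3 at 49.1508°N, 3.7896°E:
  S1: √((0.0030·111.32)² + (0.0487·72.84)²) = √(0.111529 + 12.583394) = 3.5630 km
  S2: √((-0.0650·111.32)² + (0.0328·72.84)²) = √(52.356802 + 5.708047) = 7.6200 km
  S3: √((-0.0261·111.32)² + (-0.0135·72.84)²) = √(8.441651 + 0.966958) = 3.0673 km
  S4: √((-0.0296·111.32)² + (0.0622·72.84)²) = √(10.857499 + 20.526771) = 5.6022 km
  → nearest: S3 (3.0673 km)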